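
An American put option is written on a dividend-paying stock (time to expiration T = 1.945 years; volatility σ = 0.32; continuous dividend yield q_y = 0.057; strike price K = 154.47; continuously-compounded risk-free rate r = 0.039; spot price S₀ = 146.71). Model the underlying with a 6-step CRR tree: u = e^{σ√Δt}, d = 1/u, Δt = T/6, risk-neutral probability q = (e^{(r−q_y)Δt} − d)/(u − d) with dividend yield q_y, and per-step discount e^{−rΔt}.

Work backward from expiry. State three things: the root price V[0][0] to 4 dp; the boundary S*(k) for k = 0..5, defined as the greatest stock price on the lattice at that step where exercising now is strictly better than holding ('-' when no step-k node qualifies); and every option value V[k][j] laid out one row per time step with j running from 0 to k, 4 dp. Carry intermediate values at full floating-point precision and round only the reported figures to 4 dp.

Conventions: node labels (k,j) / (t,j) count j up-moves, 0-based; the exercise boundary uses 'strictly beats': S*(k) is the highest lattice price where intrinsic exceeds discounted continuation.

params: Δt=0.32417 u=1.19985 d=0.83344 q=0.43870 e^(-rΔt)=0.98744
t_6 payoffs: 105.2995 83.6826 52.5621 7.7600 0.0000 0.0000 0.0000
t_5: node(5,0) S=58.9971 payoff=95.4729 vs cont=94.6125 → 95.4729 [stop]  node(5,1) S=84.9341 payoff=69.5359 vs cont=69.1503 → 69.5359 [stop]  node(5,2) S=122.2739 payoff=32.1961 vs cont=32.4941 → 32.4941 [wait]  node(5,3) S=176.0296 payoff=0.0000 vs cont=4.3010 → 4.3010 [wait]  node(5,4) S=253.4179 payoff=0.0000 vs cont=0.0000 → 0.0000 [wait]  node(5,5) S=364.8287 payoff=0.0000 vs cont=0.0000 → 0.0000 [wait]  ⇒ S*(5)=84.9341
t_4: node(4,0) S=70.7874 payoff=83.6826 vs cont=83.0379 → 83.6826 [stop]  node(4,1) S=101.9079 payoff=52.5621 vs cont=52.6163 → 52.6163 [wait]  node(4,2) S=146.7100 payoff=7.7600 vs cont=19.8730 → 19.8730 [wait]  node(4,3) S=211.2085 payoff=0.0000 vs cont=2.3838 → 2.3838 [wait]  node(4,4) S=304.0627 payoff=0.0000 vs cont=0.0000 → 0.0000 [wait]  ⇒ S*(4)=70.7874
t_3: node(3,0) S=84.9341 payoff=69.5359 vs cont=69.1737 → 69.5359 [stop]  node(3,1) S=122.2739 payoff=32.1961 vs cont=37.7713 → 37.7713 [wait]  node(3,2) S=176.0296 payoff=0.0000 vs cont=12.0472 → 12.0472 [wait]  node(3,3) S=253.4179 payoff=0.0000 vs cont=1.3212 → 1.3212 [wait]  ⇒ S*(3)=84.9341
t_2: node(2,0) S=101.9079 payoff=52.5621 vs cont=54.9023 → 54.9023 [wait]  node(2,1) S=146.7100 payoff=7.7600 vs cont=26.1534 → 26.1534 [wait]  node(2,2) S=211.2085 payoff=0.0000 vs cont=7.2495 → 7.2495 [wait]  ⇒ S*(2)=-
t_1: node(1,0) S=122.2739 payoff=32.1961 vs cont=41.7589 → 41.7589 [wait]  node(1,1) S=176.0296 payoff=0.0000 vs cont=17.6359 → 17.6359 [wait]  ⇒ S*(1)=-
t_0: node(0,0) S=146.7100 payoff=7.7600 vs cont=30.7845 → 30.7845 [wait]  ⇒ S*(0)=-

price = 30.7845
boundary = - - - 84.9341 70.7874 84.9341
tree:
30.7845
41.7589 17.6359
54.9023 26.1534 7.2495
69.5359 37.7713 12.0472 1.3212
83.6826 52.6163 19.8730 2.3838 0.0000
95.4729 69.5359 32.4941 4.3010 0.0000 0.0000
105.2995 83.6826 52.5621 7.7600 0.0000 0.0000 0.0000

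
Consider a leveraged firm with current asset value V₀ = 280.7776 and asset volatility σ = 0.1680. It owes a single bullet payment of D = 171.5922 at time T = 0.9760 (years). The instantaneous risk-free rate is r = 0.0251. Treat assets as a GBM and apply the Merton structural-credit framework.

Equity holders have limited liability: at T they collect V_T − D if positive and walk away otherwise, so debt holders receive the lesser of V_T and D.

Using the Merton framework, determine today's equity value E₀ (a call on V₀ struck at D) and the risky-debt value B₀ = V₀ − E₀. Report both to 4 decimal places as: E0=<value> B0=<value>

E0=113.3470 B0=167.4306

Apply the equity-as-call identities (strike 171.5922, horizon 0.9760 years):
d₁ = [ln(V₀/D) + (r + σ²/2)T] / (σ√T)
   = [ln(280.7776/171.5922) + (0.0251 + 0.5·0.1680²)·0.9760] / (0.1680·√0.9760)
   = [0.492442 + 0.038271] / 0.165972 = 3.197611
d₂ = d₁ − σ√T = 3.197611 − 0.165972 = 3.031639
N(d₁) = 0.999307,  N(d₂) = 0.998784,  e^(−rT) = 0.975800
E₀ = V₀·N(d₁) − D·e^(−rT)·N(d₂)
   = 280.7776·0.999307 − 171.5922·0.975800·0.998784 = 113.347019
B₀ = V₀ − E₀ = 280.7776 − 113.347019 = 167.430581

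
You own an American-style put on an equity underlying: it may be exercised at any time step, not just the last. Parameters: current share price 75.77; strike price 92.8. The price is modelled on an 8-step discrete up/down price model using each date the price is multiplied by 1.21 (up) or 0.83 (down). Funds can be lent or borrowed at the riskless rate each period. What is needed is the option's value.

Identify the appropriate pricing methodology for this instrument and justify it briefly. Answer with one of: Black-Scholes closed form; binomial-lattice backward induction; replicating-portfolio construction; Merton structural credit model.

framework: binomial-lattice backward induction

Key observation: an American put (K = 92.8, S₀ = 75.77) on a 8-date tree has no closed form — the optimal stopping decision is embedded and must be resolved recursively from expiry.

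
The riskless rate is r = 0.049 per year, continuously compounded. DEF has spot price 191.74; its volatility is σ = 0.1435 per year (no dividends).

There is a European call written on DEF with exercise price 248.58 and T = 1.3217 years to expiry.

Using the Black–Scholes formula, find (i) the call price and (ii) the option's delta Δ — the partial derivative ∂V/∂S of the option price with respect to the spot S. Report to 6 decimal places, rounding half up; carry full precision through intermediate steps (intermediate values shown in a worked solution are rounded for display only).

price = 2.028454
Δ = 0.135957

σ√T = 0.1435·√1.3217 = 0.164975
d₁ = (ln(S/K) + (r+σ²/2)T) / (σ√T) = (ln(191.74/248.58) + (0.049+0.1435²/2)·1.3217) / 0.164975 = (-0.259624 + 0.078372) / 0.164975 = -1.098667
d₂ = d₁ − σ√T = -1.098667 − 0.164975 = -1.263643
e^{−rT} = 0.937289
N(d₁) = 0.135957,  N(d₂) = 0.103179
Call price V = S·N(d₁) − K·e^{−rT}·N(d₂) = 26.068313 − 24.039859 = 2.028454
Δ = N(d₁) = 0.135957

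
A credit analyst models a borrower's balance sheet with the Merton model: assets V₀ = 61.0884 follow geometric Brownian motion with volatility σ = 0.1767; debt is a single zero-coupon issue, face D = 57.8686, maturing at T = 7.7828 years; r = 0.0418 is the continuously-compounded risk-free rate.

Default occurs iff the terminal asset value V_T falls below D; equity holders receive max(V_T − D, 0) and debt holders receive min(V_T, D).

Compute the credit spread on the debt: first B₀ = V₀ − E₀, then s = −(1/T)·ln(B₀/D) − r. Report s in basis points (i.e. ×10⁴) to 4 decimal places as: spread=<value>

Equity is a call on the firm's assets struck at D = 57.8686:
d₁ = [ln(V₀/D) + (r + σ²/2)T] / (σ√T)
   = [ln(61.0884/57.8686) + (0.0418 + 0.5·0.1767²)·7.7828] / (0.1767·√7.7828)
   = [0.054147 + 0.446822] / 0.492952 = 1.016263
d₂ = d₁ − σ√T = 1.016263 − 0.492952 = 0.523311
N(d₁) = 0.845248,  N(d₂) = 0.699621,  e^(−rT) = 0.722295
E₀ = V₀·N(d₁) − D·e^(−rT)·N(d₂)
   = 61.0884·0.845248 − 57.8686·0.722295·0.699621 = 22.391921
B₀ = V₀ − E₀ = 61.0884 − 22.391921 = 38.696479
spread = −(1/T)·ln(B₀/D) − r = −(1/7.7828)·ln(38.696479/57.8686) − 0.0418 = 0.00990714
in basis points: 0.00990714 × 10⁴ = 99.0714 bp

spread=99.0714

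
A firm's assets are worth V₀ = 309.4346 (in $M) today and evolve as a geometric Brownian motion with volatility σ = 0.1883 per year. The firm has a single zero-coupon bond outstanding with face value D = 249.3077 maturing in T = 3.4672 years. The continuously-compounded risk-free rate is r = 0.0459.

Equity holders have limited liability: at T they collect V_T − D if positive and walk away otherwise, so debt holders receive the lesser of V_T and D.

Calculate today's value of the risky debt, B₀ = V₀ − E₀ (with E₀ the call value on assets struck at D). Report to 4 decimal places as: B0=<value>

B0=206.1478

Equity is a call on the firm's assets struck at D = 249.3077:
d₁ = [ln(V₀/D) + (r + σ²/2)T] / (σ√T)
   = [ln(309.4346/249.3077) + (0.0459 + 0.5·0.1883²)·3.4672] / (0.1883·√3.4672)
   = [0.216059 + 0.220613] / 0.350622 = 1.245418
d₂ = d₁ − σ√T = 1.245418 − 0.350622 = 0.894795
N(d₁) = 0.893511,  N(d₂) = 0.814552,  e^(−rT) = 0.852873
E₀ = V₀·N(d₁) − D·e^(−rT)·N(d₂)
   = 309.4346·0.893511 − 249.3077·0.852873·0.814552 = 103.286810
B₀ = V₀ − E₀ = 309.4346 − 103.286810 = 206.147790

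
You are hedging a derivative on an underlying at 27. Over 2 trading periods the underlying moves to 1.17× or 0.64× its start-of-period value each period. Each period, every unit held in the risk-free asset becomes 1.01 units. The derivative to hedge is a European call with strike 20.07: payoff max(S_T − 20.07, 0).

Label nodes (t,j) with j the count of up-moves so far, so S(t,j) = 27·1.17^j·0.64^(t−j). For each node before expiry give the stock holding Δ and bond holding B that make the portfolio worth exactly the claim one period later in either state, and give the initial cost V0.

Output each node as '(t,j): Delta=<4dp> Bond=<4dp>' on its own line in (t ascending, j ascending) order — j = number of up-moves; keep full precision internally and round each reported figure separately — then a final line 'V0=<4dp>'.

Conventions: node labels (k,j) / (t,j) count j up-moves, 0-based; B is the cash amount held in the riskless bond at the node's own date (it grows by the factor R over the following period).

(0,0): Delta=0.8118 Bond=-13.7878
(1,0): Delta=0.0161 Bond=-0.1765
(1,1): Delta=1.0000 Bond=-19.8713
V0=8.1305

No-arbitrage ⇒ martingale measure with p* = (R−d)/(u−d) = 0.6981.
Terminal payoffs: V(2,0)=0.0000, V(2,1)=0.1476, V(2,2)=16.8903
Node (1,0) S=17.2800: V=(p*·0.1476+(1−p*)·0.0000)/1.01=0.1020; Δ=(0.1476−0.0000)/(20.2176−11.0592)=0.0161; B=V−Δ·S=-0.1765
Node (1,1) S=31.5900: V=(p*·16.8903+(1−p*)·0.1476)/1.01=11.7187; Δ=(16.8903−0.1476)/(36.9603−20.2176)=1.0000; B=V−Δ·S=-19.8713
Node (0,0) S=27.0000: V=(p*·11.7187+(1−p*)·0.1020)/1.01=8.1305; Δ=(11.7187−0.1020)/(31.5900−17.2800)=0.8118; B=V−Δ·S=-13.7878
Check: Δ(0,0)·S0 + B(0,0) = 8.1305 = V0.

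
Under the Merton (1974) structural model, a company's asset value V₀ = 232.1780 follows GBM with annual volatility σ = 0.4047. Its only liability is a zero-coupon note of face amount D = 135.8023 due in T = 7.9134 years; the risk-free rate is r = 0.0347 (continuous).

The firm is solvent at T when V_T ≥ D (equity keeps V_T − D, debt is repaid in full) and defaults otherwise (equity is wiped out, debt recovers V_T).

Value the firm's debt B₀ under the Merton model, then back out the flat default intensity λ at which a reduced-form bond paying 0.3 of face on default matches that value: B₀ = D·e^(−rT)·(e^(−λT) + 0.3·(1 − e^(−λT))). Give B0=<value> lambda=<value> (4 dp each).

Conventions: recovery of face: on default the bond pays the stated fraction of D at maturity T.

B0=80.6856 lambda=0.0472

Equity is a call on the firm's assets struck at D = 135.8023:
d₁ = [ln(V₀/D) + (r + σ²/2)T] / (σ√T)
   = [ln(232.1780/135.8023) + (0.0347 + 0.5·0.4047²)·7.9134] / (0.4047·√7.9134)
   = [0.536304 + 0.922632] / 1.138452 = 1.281508
d₂ = d₁ − σ√T = 1.281508 − 1.138452 = 0.143056
N(d₁) = 0.899992,  N(d₂) = 0.556877,  e^(−rT) = 0.759880
E₀ = V₀·N(d₁) − D·e^(−rT)·N(d₂)
   = 232.1780·0.899992 − 135.8023·0.759880·0.556877 = 151.492380
B₀ = V₀ − E₀ = 232.1780 − 151.492380 = 80.685620
e^(−λT) = (B₀·e^(rT)/D − 0.3)/(1 − 0.3) = (80.6856·1.315998/135.8023 − 0.3)/0.7 = 0.68841000
λ = −ln(0.68841000)/7.9134 = 0.047182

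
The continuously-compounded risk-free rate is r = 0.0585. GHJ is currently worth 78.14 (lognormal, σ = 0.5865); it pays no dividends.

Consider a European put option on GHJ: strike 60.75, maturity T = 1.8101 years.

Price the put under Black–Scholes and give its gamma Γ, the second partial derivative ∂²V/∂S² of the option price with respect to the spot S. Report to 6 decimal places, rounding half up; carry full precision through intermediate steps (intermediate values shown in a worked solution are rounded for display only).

price = 10.550357
Γ = 0.004517

σ√T = 0.5865·√1.8101 = 0.789077
d₁ = (ln(S/K) + (r+σ²/2)T) / (σ√T) = (ln(78.14/60.75) + (0.0585+0.5865²/2)·1.8101) / 0.789077 = (0.251735 + 0.417212) / 0.789077 = 0.847759
d₂ = d₁ − σ√T = 0.847759 − 0.789077 = 0.058682
e^{−rT} = 0.899523
N(−d₁) = 0.198286,  N(−d₂) = 0.476603
Put price V = K·e^{−rT}·N(−d₂) − S·N(−d₁) = 26.044433 − 15.494076 = 10.550357
φ(d₁) = (1/√(2π))·e^{−d₁²/2} = 0.278514
Γ = φ(d₁) / (S·σ·√T) = 0.004517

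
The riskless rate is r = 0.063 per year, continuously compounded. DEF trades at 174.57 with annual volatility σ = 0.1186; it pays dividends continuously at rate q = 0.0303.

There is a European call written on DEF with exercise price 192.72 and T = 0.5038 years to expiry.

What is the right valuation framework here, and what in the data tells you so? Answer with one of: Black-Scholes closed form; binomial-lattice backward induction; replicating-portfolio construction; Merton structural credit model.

Key observation: the strike-192.72 call on DEF is European-exercise on a continuously-modelled lognormal underlying, so its value is a single closed-form evaluation.

framework: Black-Scholes closed form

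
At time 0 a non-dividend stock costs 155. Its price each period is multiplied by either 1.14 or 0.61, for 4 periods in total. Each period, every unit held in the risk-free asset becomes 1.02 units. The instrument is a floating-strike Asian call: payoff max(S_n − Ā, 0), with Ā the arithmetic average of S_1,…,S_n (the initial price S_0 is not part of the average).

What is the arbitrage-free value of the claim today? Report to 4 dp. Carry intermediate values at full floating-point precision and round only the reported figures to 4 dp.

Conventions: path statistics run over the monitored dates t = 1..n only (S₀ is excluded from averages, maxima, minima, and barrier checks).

Risk-neutral up-probability p* = (R−d)/(u−d) = (1.02−0.61)/(1.14−0.61) = 0.7736; the claim prices as the p*-weighted sum of path payoffs discounted by R^4.
Enumerate all 2^4 = 16 price paths (U = up ×1.14, D = down ×0.61); each path with k up-moves has probability p*^k·(1−p*)^(4−k).
DDDD: Ā=52.2172, payoff=0.0000, prob=0.002628
UDDD: Ā=97.5862, payoff=0.0000, prob=0.008979
DUDD: Ā=77.0487, payoff=0.0000, prob=0.008979
UUDD: Ā=143.9926, payoff=0.0000, prob=0.030678
DDUD: Ā=64.5208, payoff=0.0000, prob=0.008979
UDUD: Ā=120.5798, payoff=0.0000, prob=0.030678
DUUD: Ā=100.0423, payoff=0.0000, prob=0.030678
UUUD: Ā=186.9643, payoff=0.0000, prob=0.104816
DDDU: Ā=56.8788, payoff=0.0000, prob=0.008979
UDDU: Ā=106.2980, payoff=0.0000, prob=0.030678
DUDU: Ā=85.7605, payoff=0.0000, prob=0.030678
UUDU: Ā=160.2738, payoff=0.0000, prob=0.104816
DDUU: Ā=73.2327, payoff=1.7224, prob=0.030678
UDUU: Ā=136.8610, payoff=3.2189, prob=0.104816
DUUU: Ā=116.3235, payoff=23.7564, prob=0.104816
UUUU: Ā=217.3915, payoff=44.3973, prob=0.358123
Price = Σ prob·payoff / R^4 = 18.779984 / 1.082432 = 17.3498

price = 17.3498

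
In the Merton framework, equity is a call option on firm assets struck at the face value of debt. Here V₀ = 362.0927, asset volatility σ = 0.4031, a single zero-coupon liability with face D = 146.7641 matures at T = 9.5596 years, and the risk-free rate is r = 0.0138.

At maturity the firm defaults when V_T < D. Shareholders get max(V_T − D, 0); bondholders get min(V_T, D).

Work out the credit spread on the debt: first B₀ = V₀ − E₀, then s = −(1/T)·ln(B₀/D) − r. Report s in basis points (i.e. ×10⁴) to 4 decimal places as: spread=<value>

spread=249.6537

Equity is a call on the firm's assets struck at D = 146.7641:
d₁ = [ln(V₀/D) + (r + σ²/2)T] / (σ√T)
   = [ln(362.0927/146.7641) + (0.0138 + 0.5·0.4031²)·9.5596] / (0.4031·√9.5596)
   = [0.903074 + 0.908590] / 1.246329 = 1.453600
d₂ = d₁ − σ√T = 1.453600 − 1.246329 = 0.207271
N(d₁) = 0.926971,  N(d₂) = 0.582101,  e^(−rT) = 0.876409
E₀ = V₀·N(d₁) − D·e^(−rT)·N(d₂)
   = 362.0927·0.926971 − 146.7641·0.876409·0.582101 = 260.776623
B₀ = V₀ − E₀ = 362.0927 − 260.776623 = 101.316077
spread = −(1/T)·ln(B₀/D) − r = −(1/9.5596)·ln(101.316077/146.7641) − 0.0138 = 0.02496537
in basis points: 0.02496537 × 10⁴ = 249.6537 bp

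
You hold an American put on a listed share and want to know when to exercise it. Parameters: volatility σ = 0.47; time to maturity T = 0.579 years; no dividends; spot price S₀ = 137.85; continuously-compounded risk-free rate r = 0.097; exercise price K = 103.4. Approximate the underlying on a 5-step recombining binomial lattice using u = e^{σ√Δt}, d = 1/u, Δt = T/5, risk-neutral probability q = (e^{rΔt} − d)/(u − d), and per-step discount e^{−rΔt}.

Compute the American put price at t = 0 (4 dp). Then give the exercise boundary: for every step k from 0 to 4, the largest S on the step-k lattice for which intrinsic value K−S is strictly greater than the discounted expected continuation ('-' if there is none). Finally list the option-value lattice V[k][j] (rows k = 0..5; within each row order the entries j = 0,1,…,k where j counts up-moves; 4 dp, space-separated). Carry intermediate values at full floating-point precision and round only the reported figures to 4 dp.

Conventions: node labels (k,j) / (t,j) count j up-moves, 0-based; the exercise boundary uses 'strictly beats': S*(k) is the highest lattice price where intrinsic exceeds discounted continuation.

params: Δt=0.11580 u=1.17344 d=0.85220 q=0.49526 e^(-rΔt)=0.98883
t_5 payoffs: 41.4409 18.0849 0.0000 0.0000 0.0000 0.0000
t_4: node(4,0) S=72.7052 payoff=30.6948 vs cont=29.5398 → 30.6948 [stop]  node(4,1) S=100.1120 payoff=3.2880 vs cont=9.0261 → 9.0261 [wait]  node(4,2) S=137.8500 payoff=0.0000 vs cont=0.0000 → 0.0000 [wait]  node(4,3) S=189.8136 payoff=0.0000 vs cont=0.0000 → 0.0000 [wait]  node(4,4) S=261.3652 payoff=0.0000 vs cont=0.0000 → 0.0000 [wait]  ⇒ S*(4)=72.7052
t_3: node(3,0) S=85.3151 payoff=18.0849 vs cont=19.7401 → 19.7401 [wait]  node(3,1) S=117.4753 payoff=0.0000 vs cont=4.5049 → 4.5049 [wait]  node(3,2) S=161.7585 payoff=0.0000 vs cont=0.0000 → 0.0000 [wait]  node(3,3) S=222.7345 payoff=0.0000 vs cont=0.0000 → 0.0000 [wait]  ⇒ S*(3)=-
t_2: node(2,0) S=100.1120 payoff=3.2880 vs cont=12.0585 → 12.0585 [wait]  node(2,1) S=137.8500 payoff=0.0000 vs cont=2.2484 → 2.2484 [wait]  node(2,2) S=189.8136 payoff=0.0000 vs cont=0.0000 → 0.0000 [wait]  ⇒ S*(2)=-
t_1: node(1,0) S=117.4753 payoff=0.0000 vs cont=7.1195 → 7.1195 [wait]  node(1,1) S=161.7585 payoff=0.0000 vs cont=1.1222 → 1.1222 [wait]  ⇒ S*(1)=-
t_0: node(0,0) S=137.8500 payoff=0.0000 vs cont=4.1029 → 4.1029 [wait]  ⇒ S*(0)=-

price = 4.1029
boundary = - - - - 72.7052
tree:
4.1029
7.1195 1.1222
12.0585 2.2484 0.0000
19.7401 4.5049 0.0000 0.0000
30.6948 9.0261 0.0000 0.0000 0.0000
41.4409 18.0849 0.0000 0.0000 0.0000 0.0000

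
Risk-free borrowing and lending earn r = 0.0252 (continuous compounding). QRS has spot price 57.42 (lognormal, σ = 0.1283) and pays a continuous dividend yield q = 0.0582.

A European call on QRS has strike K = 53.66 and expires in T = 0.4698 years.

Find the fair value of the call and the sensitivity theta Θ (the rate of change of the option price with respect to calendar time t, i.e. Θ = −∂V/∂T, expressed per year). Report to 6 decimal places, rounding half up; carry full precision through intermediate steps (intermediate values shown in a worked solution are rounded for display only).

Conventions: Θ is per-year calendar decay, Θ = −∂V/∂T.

price = 3.657883
Θ = -0.248941

σ√T = 0.1283·√0.4698 = 0.087939
d₁ = (ln(S/K) + (r−q+σ²/2)T) / (σ√T) = (ln(57.42/53.66) + (0.0252−0.0582+0.1283²/2)·0.4698) / 0.087939 = (0.067725 − 0.011637) / 0.087939 = 0.637804
d₂ = d₁ − σ√T = 0.637804 − 0.087939 = 0.549865
e^{−rT} = 0.988231
e^{−qT} = 0.973028
N(d₁) = 0.738199,  N(d₂) = 0.708794
Call price V = S·e^{−qT}·N(d₁) − K·e^{−rT}·N(d₂) = 41.244144 − 37.586261 = 3.657883
φ(d₁) = (1/√(2π))·e^{−d₁²/2} = 0.325519
Θ = −S·e^{−qT}·φ(d₁)·σ/(2√T) + q·S·e^{−qT}·N(d₁) − r·K·e^{−rT}·N(d₂) = −1.702176 + 2.400409 − 0.947174 = -0.248941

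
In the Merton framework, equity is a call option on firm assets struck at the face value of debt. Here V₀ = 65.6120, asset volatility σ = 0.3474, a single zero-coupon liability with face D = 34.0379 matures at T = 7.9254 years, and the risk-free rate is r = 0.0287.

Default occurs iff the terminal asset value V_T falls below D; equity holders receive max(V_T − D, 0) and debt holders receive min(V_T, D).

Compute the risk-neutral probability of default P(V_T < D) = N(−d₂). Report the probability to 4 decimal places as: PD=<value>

PD=0.3392

Apply the equity-as-call identities (strike 34.0379, horizon 7.9254 years):
d₁ = [ln(V₀/D) + (r + σ²/2)T] / (σ√T)
   = [ln(65.6120/34.0379) + (0.0287 + 0.5·0.3474²)·7.9254] / (0.3474·√7.9254)
   = [0.656284 + 0.705704] / 0.978004 = 1.392621
d₂ = d₁ − σ√T = 1.392621 − 0.978004 = 0.414618
risk-neutral PD = N(−d₂) = N(-0.414618) = 0.339211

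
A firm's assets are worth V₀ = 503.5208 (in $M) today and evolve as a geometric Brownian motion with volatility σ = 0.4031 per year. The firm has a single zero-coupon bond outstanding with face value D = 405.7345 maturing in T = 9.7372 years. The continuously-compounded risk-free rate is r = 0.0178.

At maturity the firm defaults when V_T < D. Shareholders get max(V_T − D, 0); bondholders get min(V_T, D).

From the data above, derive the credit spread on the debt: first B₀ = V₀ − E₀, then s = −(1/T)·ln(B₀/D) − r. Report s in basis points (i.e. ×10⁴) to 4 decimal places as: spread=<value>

spread=472.0277

Apply the equity-as-call identities (strike 405.7345, horizon 9.7372 years):
d₁ = [ln(V₀/D) + (r + σ²/2)T] / (σ√T)
   = [ln(503.5208/405.7345) + (0.0178 + 0.5·0.4031²)·9.7372] / (0.4031·√9.7372)
   = [0.215926 + 0.964419] / 1.257853 = 0.938381
d₂ = d₁ − σ√T = 0.938381 − 1.257853 = -0.319472
N(d₁) = 0.825976,  N(d₂) = 0.374684,  e^(−rT) = 0.840867
E₀ = V₀·N(d₁) − D·e^(−rT)·N(d₂)
   = 503.5208·0.825976 − 405.7345·0.840867·0.374684 = 288.065387
B₀ = V₀ − E₀ = 503.5208 − 288.065387 = 215.455413
spread = −(1/T)·ln(B₀/D) − r = −(1/9.7372)·ln(215.455413/405.7345) − 0.0178 = 0.04720277
in basis points: 0.04720277 × 10⁴ = 472.0277 bp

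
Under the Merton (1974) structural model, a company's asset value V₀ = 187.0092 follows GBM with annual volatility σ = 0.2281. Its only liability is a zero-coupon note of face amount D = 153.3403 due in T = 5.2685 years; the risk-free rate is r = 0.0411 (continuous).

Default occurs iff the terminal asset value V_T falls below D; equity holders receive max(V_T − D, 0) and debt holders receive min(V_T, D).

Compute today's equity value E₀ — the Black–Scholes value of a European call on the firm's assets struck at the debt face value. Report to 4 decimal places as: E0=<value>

Apply the equity-as-call identities (strike 153.3403, horizon 5.2685 years):
d₁ = [ln(V₀/D) + (r + σ²/2)T] / (σ√T)
   = [ln(187.0092/153.3403) + (0.0411 + 0.5·0.2281²)·5.2685] / (0.2281·√5.2685)
   = [0.198498 + 0.353594] / 0.523563 = 1.054492
d₂ = d₁ − σ√T = 1.054492 − 0.523563 = 0.530929
N(d₁) = 0.854171,  N(d₂) = 0.702266,  e^(−rT) = 0.805304
E₀ = V₀·N(d₁) − D·e^(−rT)·N(d₂)
   = 187.0092·0.854171 − 153.3403·0.805304·0.702266 = 73.018136

E0=73.0181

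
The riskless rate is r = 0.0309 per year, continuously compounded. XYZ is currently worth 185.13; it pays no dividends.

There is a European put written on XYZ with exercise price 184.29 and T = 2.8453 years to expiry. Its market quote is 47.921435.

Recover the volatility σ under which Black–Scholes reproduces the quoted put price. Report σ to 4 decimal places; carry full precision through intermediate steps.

At σ = 0.4811 the Black–Scholes value reproduces the quote:
σ√T = 0.4811·√2.8453 = 0.811520
d₁ = (ln(S/K) + (r+σ²/2)T) / (σ√T) = (ln(185.13/184.29) + (0.0309+0.4811²/2)·2.8453) / 0.811520 = (0.004548 + 0.417202) / 0.811520 = 0.519704
d₂ = d₁ − σ√T = 0.519704 − 0.811520 = -0.291817
e^{−rT} = 0.915834
N(−d₁) = 0.301635,  N(−d₂) = 0.614787
V = K·e^{−rT}·N(−d₂) − S·N(−d₁) = 103.763137 − 55.841702 = 47.921435 (the quoted price), and the Black–Scholes price is strictly increasing in σ, so σ is unique

sigma = 0.4811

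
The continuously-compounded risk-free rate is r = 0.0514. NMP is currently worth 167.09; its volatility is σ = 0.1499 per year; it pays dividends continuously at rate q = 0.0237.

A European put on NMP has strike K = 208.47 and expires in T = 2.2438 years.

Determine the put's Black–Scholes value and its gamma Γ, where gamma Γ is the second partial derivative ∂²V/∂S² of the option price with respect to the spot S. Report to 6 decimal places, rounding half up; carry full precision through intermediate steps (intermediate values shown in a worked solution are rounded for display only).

price = 32.729742
Γ = 0.008440

σ√T = 0.1499·√2.2438 = 0.224540
d₁ = (ln(S/K) + (r−q+σ²/2)T) / (σ√T) = (ln(167.09/208.47) + (0.0514−0.0237+0.1499²/2)·2.2438) / 0.224540 = (-0.221263 + 0.087362) / 0.224540 = -0.596331
d₂ = d₁ − σ√T = -0.596331 − 0.224540 = -0.820871
e^{−rT} = 0.891071
e^{−qT} = 0.948211
N(−d₁) = 0.724523,  N(−d₂) = 0.794140
Put price V = K·e^{−rT}·N(−d₂) − S·e^{−qT}·N(−d₁) = 147.520703 − 114.790961 = 32.729742
φ(d₁) = (1/√(2π))·e^{−d₁²/2} = 0.333957
Γ = e^{−qT}·φ(d₁) / (S·σ·√T) = 0.008440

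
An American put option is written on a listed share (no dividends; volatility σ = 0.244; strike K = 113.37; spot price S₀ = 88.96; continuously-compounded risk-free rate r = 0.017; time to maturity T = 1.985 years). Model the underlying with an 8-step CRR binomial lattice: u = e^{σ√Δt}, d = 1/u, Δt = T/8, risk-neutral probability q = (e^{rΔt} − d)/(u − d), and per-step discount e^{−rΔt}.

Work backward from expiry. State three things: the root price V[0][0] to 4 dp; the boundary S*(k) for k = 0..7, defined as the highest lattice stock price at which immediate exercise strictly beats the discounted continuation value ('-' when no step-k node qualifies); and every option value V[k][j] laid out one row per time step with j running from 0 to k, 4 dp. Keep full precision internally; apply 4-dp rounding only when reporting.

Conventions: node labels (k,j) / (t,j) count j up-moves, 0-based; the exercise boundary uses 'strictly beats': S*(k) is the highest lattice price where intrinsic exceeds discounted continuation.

Δt=0.24813  u=1.12924  d=0.88555  q=0.48700  discount=0.99579
step 8 (expiry): payoffs max(K−S,0) = 79.7254 70.4672 58.6614 43.6070 24.4100 0.0000 0.0000 0.0000 0.0000
step 7: (k=7,j=0): S=37.9928, K−S=75.3772, hold=74.9000 ⇒ V=75.3772 exercise | (k=7,j=1): S=48.4474, K−S=64.9226, hold=64.4454 ⇒ V=64.9226 exercise | (k=7,j=2): S=61.7789, K−S=51.5911, hold=51.1139 ⇒ V=51.5911 exercise | (k=7,j=3): S=78.7789, K−S=34.5911, hold=34.1139 ⇒ V=34.5911 exercise | (k=7,j=4): S=100.4569, K−S=12.9131, hold=12.4697 ⇒ V=12.9131 exercise | (k=7,j=5): S=128.1001, K−S=0.0000, hold=0.0000 ⇒ V=0.0000 continue | (k=7,j=6): S=163.3500, K−S=0.0000, hold=0.0000 ⇒ V=0.0000 continue | (k=7,j=7): S=208.2998, K−S=0.0000, hold=0.0000 ⇒ V=0.0000 continue  boundary S*=100.4569
step 6: (k=6,j=0): S=42.9028, K−S=70.4672, hold=69.9900 ⇒ V=70.4672 exercise | (k=6,j=1): S=54.7086, K−S=58.6614, hold=58.1842 ⇒ V=58.6614 exercise | (k=6,j=2): S=69.7630, K−S=43.6070, hold=43.1298 ⇒ V=43.6070 exercise | (k=6,j=3): S=88.9600, K−S=24.4100, hold=23.9328 ⇒ V=24.4100 exercise | (k=6,j=4): S=113.4396, K−S=0.0000, hold=6.5966 ⇒ V=6.5966 continue | (k=6,j=5): S=144.6553, K−S=0.0000, hold=0.0000 ⇒ V=0.0000 continue | (k=6,j=6): S=184.4607, K−S=0.0000, hold=0.0000 ⇒ V=0.0000 continue  boundary S*=88.9600
step 5: (k=5,j=0): S=48.4474, K−S=64.9226, hold=64.4454 ⇒ V=64.9226 exercise | (k=5,j=1): S=61.7789, K−S=51.5911, hold=51.1139 ⇒ V=51.5911 exercise | (k=5,j=2): S=78.7789, K−S=34.5911, hold=34.1139 ⇒ V=34.5911 exercise | (k=5,j=3): S=100.4569, K−S=12.9131, hold=15.6687 ⇒ V=15.6687 continue | (k=5,j=4): S=128.1001, K−S=0.0000, hold=3.3698 ⇒ V=3.3698 continue | (k=5,j=5): S=163.3500, K−S=0.0000, hold=0.0000 ⇒ V=0.0000 continue  boundary S*=78.7789
step 4: (k=4,j=0): S=54.7086, K−S=58.6614, hold=58.1842 ⇒ V=58.6614 exercise | (k=4,j=1): S=69.7630, K−S=43.6070, hold=43.1298 ⇒ V=43.6070 exercise | (k=4,j=2): S=88.9600, K−S=24.4100, hold=25.2691 ⇒ V=25.2691 continue | (k=4,j=3): S=113.4396, K−S=0.0000, hold=9.6384 ⇒ V=9.6384 continue | (k=4,j=4): S=144.6553, K−S=0.0000, hold=1.7214 ⇒ V=1.7214 continue  boundary S*=69.7630
step 3: (k=3,j=0): S=61.7789, K−S=51.5911, hold=51.1139 ⇒ V=51.5911 exercise | (k=3,j=1): S=78.7789, K−S=34.5911, hold=34.5305 ⇒ V=34.5911 exercise | (k=3,j=2): S=100.4569, K−S=12.9131, hold=17.5826 ⇒ V=17.5826 continue | (k=3,j=3): S=128.1001, K−S=0.0000, hold=5.7585 ⇒ V=5.7585 continue  boundary S*=78.7789
step 2: (k=2,j=0): S=69.7630, K−S=43.6070, hold=43.1298 ⇒ V=43.6070 exercise | (k=2,j=1): S=88.9600, K−S=24.4100, hold=26.1973 ⇒ V=26.1973 continue | (k=2,j=2): S=113.4396, K−S=0.0000, hold=11.7745 ⇒ V=11.7745 continue  boundary S*=69.7630
step 1: (k=1,j=0): S=78.7789, K−S=34.5911, hold=34.9806 ⇒ V=34.9806 continue | (k=1,j=1): S=100.4569, K−S=12.9131, hold=19.0927 ⇒ V=19.0927 continue  boundary S*=-
step 0: (k=0,j=0): S=88.9600, K−S=24.4100, hold=27.1286 ⇒ V=27.1286 continue  boundary S*=-

price = 27.1286
boundary = - - 69.7630 78.7789 69.7630 78.7789 88.9600 100.4569
tree:
27.1286
34.9806 19.0927
43.6070 26.1973 11.7745
51.5911 34.5911 17.5826 5.7585
58.6614 43.6070 25.2691 9.6384 1.7214
64.9226 51.5911 34.5911 15.6687 3.3698 0.0000
70.4672 58.6614 43.6070 24.4100 6.5966 0.0000 0.0000
75.3772 64.9226 51.5911 34.5911 12.9131 0.0000 0.0000 0.0000
79.7254 70.4672 58.6614 43.6070 24.4100 0.0000 0.0000 0.0000 0.0000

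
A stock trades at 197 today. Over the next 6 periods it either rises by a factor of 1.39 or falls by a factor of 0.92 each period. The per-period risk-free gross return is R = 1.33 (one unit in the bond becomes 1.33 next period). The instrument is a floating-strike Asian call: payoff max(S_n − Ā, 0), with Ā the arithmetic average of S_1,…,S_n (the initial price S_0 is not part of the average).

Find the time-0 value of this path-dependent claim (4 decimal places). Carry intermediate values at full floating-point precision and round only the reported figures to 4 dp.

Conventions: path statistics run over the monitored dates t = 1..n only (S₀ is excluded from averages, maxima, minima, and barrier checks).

price = 88.5853

No-arbitrage gives p* = (R−d)/(u−d) = 0.8723: enumerate every path, weight its payoff by its p*-probability, and discount by R^6.
Enumerate all 2^6 = 64 price paths (U = up ×1.39, D = down ×0.92); each path with k up-moves has probability p*^k·(1−p*)^(6−k).
DDDDDD: Ā=148.6338, payoff=0.0000, prob=0.000004
UDDDDD: Ā=224.5663, payoff=0.0000, prob=0.000030
DUDDDD: Ā=209.1346, payoff=0.0000, prob=0.000030
UUDDDD: Ā=315.9751, payoff=0.0000, prob=0.000202
DDUDDD: Ā=194.9375, payoff=0.0000, prob=0.000030
UDUDDD: Ā=294.5251, payoff=0.0000, prob=0.000202
DUUDDD: Ā=279.0934, payoff=0.0000, prob=0.000202
UUUDDD: Ā=421.6738, payoff=0.0000, prob=0.001381
DDDUDD: Ā=181.8761, payoff=0.0000, prob=0.000030
UDDUDD: Ā=274.7911, payoff=0.0000, prob=0.000202
DUDUDD: Ā=259.3594, payoff=13.3167, prob=0.000202
UUDUDD: Ā=391.8582, payoff=20.1198, prob=0.001381
DDUUDD: Ā=245.1623, payoff=27.5139, prob=0.000202
UDUUDD: Ā=370.4082, payoff=41.5699, prob=0.001381
DUUUDD: Ā=354.9766, payoff=57.0015, prob=0.001381
UUUUDD: Ā=536.3233, payoff=86.1219, prob=0.009437
DDDDUD: Ā=169.8597, payoff=10.6166, prob=0.000030
UDDDUD: Ā=256.6358, payoff=16.0404, prob=0.000202
DUDDUD: Ā=241.2041, payoff=31.4720, prob=0.000202
UUDDUD: Ā=364.4280, payoff=47.5501, prob=0.001381
DDUDUD: Ā=227.0070, payoff=45.6692, prob=0.000202
UDUDUD: Ā=342.9779, payoff=69.0001, prob=0.001381
DUUDUD: Ā=327.5463, payoff=84.4318, prob=0.001381
UUUDUD: Ā=494.8797, payoff=127.5654, prob=0.009437
DDDUUD: Ā=213.9456, payoff=58.7305, prob=0.000202
UDDUUD: Ā=323.2439, payoff=88.7342, prob=0.001381
DUDUUD: Ā=307.8123, payoff=104.1658, prob=0.001381
UUDUUD: Ā=465.0642, payoff=157.3810, prob=0.009437
DDUUUD: Ā=293.6151, payoff=118.3630, prob=0.001381
UDUUUD: Ā=443.6142, payoff=178.8310, prob=0.009437
DUUUUD: Ā=428.1825, payoff=194.2627, prob=0.009437
UUUUUD: Ā=646.9279, payoff=293.5055, prob=0.064489
DDDDDU: Ā=158.8045, payoff=21.6718, prob=0.000030
UDDDDU: Ā=239.9329, payoff=32.7432, prob=0.000202
DUDDDU: Ā=224.5012, payoff=48.1749, prob=0.000202
UUDDDU: Ā=339.1921, payoff=72.7860, prob=0.001381
DDUDDU: Ā=210.3041, payoff=62.3720, prob=0.000202
UDUDDU: Ā=317.7421, payoff=94.2360, prob=0.001381
DUUDDU: Ā=302.3104, payoff=109.6677, prob=0.001381
UUUDDU: Ā=456.7516, payoff=165.6935, prob=0.009437
DDDUDU: Ā=197.2427, payoff=75.4334, prob=0.000202
UDDUDU: Ā=298.0081, payoff=113.9700, prob=0.001381
DUDUDU: Ā=282.5764, payoff=129.4017, prob=0.001381
UUDUDU: Ā=426.9361, payoff=195.5091, prob=0.009437
DDUUDU: Ā=268.3793, payoff=143.5988, prob=0.001381
UDUUDU: Ā=405.4861, payoff=216.9591, prob=0.009437
DUUUDU: Ā=390.0544, payoff=232.3907, prob=0.009437
UUUUDU: Ā=589.3213, payoff=351.1121, prob=0.064489
DDDDUU: Ā=185.2263, payoff=87.4498, prob=0.000202
UDDDUU: Ā=279.8528, payoff=132.1253, prob=0.001381
DUDDUU: Ā=264.4211, payoff=147.5570, prob=0.001381
UUDDUU: Ā=399.5058, payoff=222.9393, prob=0.009437
DDUDUU: Ā=250.2240, payoff=161.7541, prob=0.001381
UDUDUU: Ā=378.0558, payoff=244.3894, prob=0.009437
DUUDUU: Ā=362.6241, payoff=259.8210, prob=0.009437
UUUDUU: Ā=547.8777, payoff=392.5557, prob=0.064489
DDDUUU: Ā=237.1626, payoff=174.8155, prob=0.001381
UDDUUU: Ā=358.3218, payoff=264.1234, prob=0.009437
DUDUUU: Ā=342.8901, payoff=279.5550, prob=0.009437
UUDUUU: Ā=518.0622, payoff=422.3712, prob=0.064489
DDUUUU: Ā=328.6930, payoff=293.7522, prob=0.009437
UDUUUU: Ā=496.6122, payoff=443.8212, prob=0.064489
DUUUUU: Ā=481.1805, payoff=459.2529, prob=0.064489
UUUUUU: Ā=727.0010, payoff=693.8712, prob=0.440673
Price = Σ prob·payoff / R^6 = 490.310854 / 5.534901 = 88.5853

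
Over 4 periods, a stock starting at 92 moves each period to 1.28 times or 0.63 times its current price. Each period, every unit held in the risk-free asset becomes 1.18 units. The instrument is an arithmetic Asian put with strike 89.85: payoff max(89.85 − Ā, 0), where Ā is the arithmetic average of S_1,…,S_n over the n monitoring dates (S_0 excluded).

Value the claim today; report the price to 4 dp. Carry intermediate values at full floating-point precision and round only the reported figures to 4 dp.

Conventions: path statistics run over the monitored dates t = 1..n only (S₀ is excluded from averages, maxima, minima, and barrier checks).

Under the martingale measure an up-move has probability p* = 0.8462; value the claim as the probability-weighted average of per-path payoffs, discounted 4 periods at R = 1.18.
Enumerate all 2^4 = 16 price paths (U = up ×1.28, D = down ×0.63); each path with k up-moves has probability p*^k·(1−p*)^(4−k).
DDDD: Ā=32.9930, payoff=56.8570, prob=0.000560
UDDD: Ā=67.0333, payoff=22.8167, prob=0.003081
DUDD: Ā=52.0833, payoff=37.7667, prob=0.003081
UUDD: Ā=105.8201, payoff=0.0000, prob=0.016946
DDUD: Ā=42.6648, payoff=47.1852, prob=0.003081
UDUD: Ā=86.6841, payoff=3.1659, prob=0.016946
DUUD: Ā=71.7341, payoff=18.1159, prob=0.016946
UUUD: Ā=145.7454, payoff=0.0000, prob=0.093204
DDDU: Ā=36.7312, payoff=53.1188, prob=0.003081
UDDU: Ā=74.6284, payoff=15.2216, prob=0.016946
DUDU: Ā=59.6784, payoff=30.1716, prob=0.016946
UUDU: Ā=121.2513, payoff=0.0000, prob=0.093204
DDUU: Ā=50.2599, payoff=39.5901, prob=0.016946
UDUU: Ā=102.1153, payoff=0.0000, prob=0.093204
DUUU: Ā=87.1653, payoff=2.6847, prob=0.093204
UUUU: Ā=177.0979, payoff=0.0000, prob=0.512622
Price = Σ prob·payoff / R^4 = 2.578575 / 1.938778 = 1.3300

price = 1.3300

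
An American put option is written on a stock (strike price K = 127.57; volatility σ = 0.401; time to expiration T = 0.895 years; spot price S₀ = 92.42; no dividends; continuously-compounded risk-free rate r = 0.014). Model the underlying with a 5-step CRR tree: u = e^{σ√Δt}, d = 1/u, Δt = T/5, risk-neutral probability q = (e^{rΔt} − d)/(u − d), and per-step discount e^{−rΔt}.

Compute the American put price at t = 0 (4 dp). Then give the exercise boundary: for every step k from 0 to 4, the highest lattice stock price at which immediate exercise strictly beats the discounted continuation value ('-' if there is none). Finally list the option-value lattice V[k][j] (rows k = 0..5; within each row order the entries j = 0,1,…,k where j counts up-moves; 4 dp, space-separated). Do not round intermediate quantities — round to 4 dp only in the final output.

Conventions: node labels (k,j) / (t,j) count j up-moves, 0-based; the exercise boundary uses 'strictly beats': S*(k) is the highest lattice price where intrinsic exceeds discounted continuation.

params: Δt=0.17900 u=1.18490 d=0.84395 q=0.46505 e^(-rΔt)=0.99750
t_5 payoffs: 88.0004 72.0150 49.5717 18.0617 0.0000 0.0000
t_4: node(4,0) S=46.8859 payoff=80.6841 vs cont=80.3648 → 80.6841 [stop]  node(4,1) S=65.8270 payoff=61.7430 vs cont=61.4237 → 61.7430 [stop]  node(4,2) S=92.4200 payoff=35.1500 vs cont=34.8307 → 35.1500 [stop]  node(4,3) S=129.7561 payoff=0.0000 vs cont=9.6380 → 9.6380 [wait]  node(4,4) S=182.1754 payoff=0.0000 vs cont=0.0000 → 0.0000 [wait]  ⇒ S*(4)=92.4200
t_3: node(3,0) S=55.5550 payoff=72.0150 vs cont=71.6957 → 72.0150 [stop]  node(3,1) S=77.9983 payoff=49.5717 vs cont=49.2524 → 49.5717 [stop]  node(3,2) S=109.5083 payoff=18.0617 vs cont=23.2274 → 23.2274 [wait]  node(3,3) S=153.7478 payoff=0.0000 vs cont=5.1430 → 5.1430 [wait]  ⇒ S*(3)=77.9983
t_2: node(2,0) S=65.8270 payoff=61.7430 vs cont=61.4237 → 61.7430 [stop]  node(2,1) S=92.4200 payoff=35.1500 vs cont=37.2270 → 37.2270 [wait]  node(2,2) S=129.7561 payoff=0.0000 vs cont=14.7802 → 14.7802 [wait]  ⇒ S*(2)=65.8270
t_1: node(1,0) S=77.9983 payoff=49.5717 vs cont=50.2159 → 50.2159 [wait]  node(1,1) S=109.5083 payoff=18.0617 vs cont=26.7212 → 26.7212 [wait]  ⇒ S*(1)=-
t_0: node(0,0) S=92.4200 payoff=35.1500 vs cont=39.1914 → 39.1914 [wait]  ⇒ S*(0)=-

price = 39.1914
boundary = - - 65.8270 77.9983 92.4200
tree:
39.1914
50.2159 26.7212
61.7430 37.2270 14.7802
72.0150 49.5717 23.2274 5.1430
80.6841 61.7430 35.1500 9.6380 0.0000
88.0004 72.0150 49.5717 18.0617 0.0000 0.0000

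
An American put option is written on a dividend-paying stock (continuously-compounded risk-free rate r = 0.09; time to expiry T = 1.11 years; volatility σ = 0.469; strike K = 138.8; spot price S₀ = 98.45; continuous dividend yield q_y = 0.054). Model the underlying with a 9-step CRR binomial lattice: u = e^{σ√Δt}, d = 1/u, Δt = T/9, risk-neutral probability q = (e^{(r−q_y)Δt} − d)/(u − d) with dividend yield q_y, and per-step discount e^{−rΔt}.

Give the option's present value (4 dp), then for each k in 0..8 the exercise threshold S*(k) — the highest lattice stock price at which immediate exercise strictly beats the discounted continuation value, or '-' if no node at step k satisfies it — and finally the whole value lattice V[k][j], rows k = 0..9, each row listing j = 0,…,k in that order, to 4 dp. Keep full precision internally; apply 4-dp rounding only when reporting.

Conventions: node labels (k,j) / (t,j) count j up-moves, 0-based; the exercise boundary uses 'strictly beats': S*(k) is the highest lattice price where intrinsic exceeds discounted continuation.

price = 44.7582
boundary = - - 70.8195 60.0650 70.8195 83.4996 70.8195 83.4996 98.4500
tree:
44.7582
55.8683 33.4056
67.9805 43.6589 22.7420
78.7350 55.3634 31.6164 13.3665
87.8564 67.9805 42.5781 20.1192 6.1396
95.5926 78.7350 55.3004 29.3732 10.2576 1.6847
102.1540 87.8564 67.9805 41.2799 16.7674 3.2285 0.0000
107.7190 95.5926 78.7350 55.3004 26.5941 6.1871 0.0000 0.0000
112.4389 102.1540 87.8564 67.9805 40.3500 11.8570 0.0000 0.0000 0.0000
116.4420 107.7190 95.5926 78.7350 55.3004 22.7227 0.0000 0.0000 0.0000 0.0000

params: Δt=0.12333 u=1.17905 d=0.84814 q=0.47236 e^(-rΔt)=0.98896
t_9 payoffs: 116.4420 107.7190 95.5926 78.7350 55.3004 22.7227 0.0000 0.0000 0.0000 0.0000
t_8: node(8,0) S=26.3611 payoff=112.4389 vs cont=111.0817 → 112.4389 [stop]  node(8,1) S=36.6460 payoff=102.1540 vs cont=100.8651 → 102.1540 [stop]  node(8,2) S=50.9436 payoff=87.8564 vs cont=86.6624 → 87.8564 [stop]  node(8,3) S=70.8195 payoff=67.9805 vs cont=66.9185 → 67.9805 [stop]  node(8,4) S=98.4500 payoff=40.3500 vs cont=39.4713 → 40.3500 [stop]  node(8,5) S=136.8607 payoff=1.9393 vs cont=11.8570 → 11.8570 [wait]  node(8,6) S=190.2575 payoff=0.0000 vs cont=0.0000 → 0.0000 [wait]  node(8,7) S=264.4873 payoff=0.0000 vs cont=0.0000 → 0.0000 [wait]  node(8,8) S=367.6781 payoff=0.0000 vs cont=0.0000 → 0.0000 [wait]  ⇒ S*(8)=98.4500
t_7: node(7,0) S=31.0810 payoff=107.7190 vs cont=106.3931 → 107.7190 [stop]  node(7,1) S=43.2074 payoff=95.5926 vs cont=94.3472 → 95.5926 [stop]  node(7,2) S=60.0650 payoff=78.7350 vs cont=77.6016 → 78.7350 [stop]  node(7,3) S=83.4996 payoff=55.3004 vs cont=54.3225 → 55.3004 [stop]  node(7,4) S=116.0773 payoff=22.7227 vs cont=26.5941 → 26.5941 [wait]  node(7,5) S=161.3653 payoff=0.0000 vs cont=6.1871 → 6.1871 [wait]  node(7,6) S=224.3227 payoff=0.0000 vs cont=0.0000 → 0.0000 [wait]  node(7,7) S=311.8432 payoff=0.0000 vs cont=0.0000 → 0.0000 [wait]  ⇒ S*(7)=83.4996
t_6: node(6,0) S=36.6460 payoff=102.1540 vs cont=100.8651 → 102.1540 [stop]  node(6,1) S=50.9436 payoff=87.8564 vs cont=86.6624 → 87.8564 [stop]  node(6,2) S=70.8195 payoff=67.9805 vs cont=66.9185 → 67.9805 [stop]  node(6,3) S=98.4500 payoff=40.3500 vs cont=41.2799 → 41.2799 [wait]  node(6,4) S=136.8607 payoff=1.9393 vs cont=16.7674 → 16.7674 [wait]  node(6,5) S=190.2575 payoff=0.0000 vs cont=3.2285 → 3.2285 [wait]  node(6,6) S=264.4873 payoff=0.0000 vs cont=0.0000 → 0.0000 [wait]  ⇒ S*(6)=70.8195
t_5: node(5,0) S=43.2074 payoff=95.5926 vs cont=94.3472 → 95.5926 [stop]  node(5,1) S=60.0650 payoff=78.7350 vs cont=77.6016 → 78.7350 [stop]  node(5,2) S=83.4996 payoff=55.3004 vs cont=54.7569 → 55.3004 [stop]  node(5,3) S=116.0773 payoff=22.7227 vs cont=29.3732 → 29.3732 [wait]  node(5,4) S=161.3653 payoff=0.0000 vs cont=10.2576 → 10.2576 [wait]  node(5,5) S=224.3227 payoff=0.0000 vs cont=1.6847 → 1.6847 [wait]  ⇒ S*(5)=83.4996
t_4: node(4,0) S=50.9436 payoff=87.8564 vs cont=86.6624 → 87.8564 [stop]  node(4,1) S=70.8195 payoff=67.9805 vs cont=66.9185 → 67.9805 [stop]  node(4,2) S=98.4500 payoff=40.3500 vs cont=42.5781 → 42.5781 [wait]  node(4,3) S=136.8607 payoff=1.9393 vs cont=20.1192 → 20.1192 [wait]  node(4,4) S=190.2575 payoff=0.0000 vs cont=6.1396 → 6.1396 [wait]  ⇒ S*(4)=70.8195
t_3: node(3,0) S=60.0650 payoff=78.7350 vs cont=77.6016 → 78.7350 [stop]  node(3,1) S=83.4996 payoff=55.3004 vs cont=55.3634 → 55.3634 [wait]  node(3,2) S=116.0773 payoff=22.7227 vs cont=31.6164 → 31.6164 [wait]  node(3,3) S=161.3653 payoff=0.0000 vs cont=13.3665 → 13.3665 [wait]  ⇒ S*(3)=60.0650
t_2: node(2,0) S=70.8195 payoff=67.9805 vs cont=66.9479 → 67.9805 [stop]  node(2,1) S=98.4500 payoff=40.3500 vs cont=43.6589 → 43.6589 [wait]  node(2,2) S=136.8607 payoff=1.9393 vs cont=22.7420 → 22.7420 [wait]  ⇒ S*(2)=70.8195
t_1: node(1,0) S=83.4996 payoff=55.3004 vs cont=55.8683 → 55.8683 [wait]  node(1,1) S=116.0773 payoff=22.7227 vs cont=33.4056 → 33.4056 [wait]  ⇒ S*(1)=-
t_0: node(0,0) S=98.4500 payoff=40.3500 vs cont=44.7582 → 44.7582 [wait]  ⇒ S*(0)=-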